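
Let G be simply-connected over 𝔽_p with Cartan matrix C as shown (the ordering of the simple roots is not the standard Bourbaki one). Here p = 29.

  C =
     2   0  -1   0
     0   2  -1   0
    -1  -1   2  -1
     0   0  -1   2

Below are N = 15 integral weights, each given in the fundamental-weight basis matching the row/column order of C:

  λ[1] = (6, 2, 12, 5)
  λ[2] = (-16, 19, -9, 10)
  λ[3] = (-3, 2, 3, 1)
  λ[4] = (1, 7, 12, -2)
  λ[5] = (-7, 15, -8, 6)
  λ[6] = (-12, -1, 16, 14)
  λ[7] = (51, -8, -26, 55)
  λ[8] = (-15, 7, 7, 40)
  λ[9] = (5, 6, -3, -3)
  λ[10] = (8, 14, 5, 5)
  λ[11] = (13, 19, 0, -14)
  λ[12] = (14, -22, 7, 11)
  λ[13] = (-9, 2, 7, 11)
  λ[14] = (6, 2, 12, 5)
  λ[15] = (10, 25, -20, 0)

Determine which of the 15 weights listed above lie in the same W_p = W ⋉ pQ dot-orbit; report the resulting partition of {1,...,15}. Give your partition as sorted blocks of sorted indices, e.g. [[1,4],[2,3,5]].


C ↔ D_4 under row/col permutation; |W(D_4)| = 192.

Ā_29 reps of the 15 weights (D_4, coords as presented):

  1: (7, 3, 0, 6);  2: (8, 3, 0, 12);  3: (2, 3, 2, 2);  4: (2, 8, 6, 1);  5: (7, 3, 0, 6);  6: (8, 3, 0, 12);  7: (2, 3, 2, 2);  8: (2, 8, 6, 1);  9: (2, 3, 2, 2);  10: (2, 8, 6, 1);  11: (2, 8, 6, 1);  12: (2, 8, 6, 1);  13: (8, 3, 0, 12);  14: (7, 3, 0, 6);  15: (1, 0, 7, 11)

Partition of {1..15} into 5 W_29-dot-orbits:

[[1, 5, 14], [2, 6, 13], [3, 7, 9], [4, 8, 10, 11, 12], [15]]


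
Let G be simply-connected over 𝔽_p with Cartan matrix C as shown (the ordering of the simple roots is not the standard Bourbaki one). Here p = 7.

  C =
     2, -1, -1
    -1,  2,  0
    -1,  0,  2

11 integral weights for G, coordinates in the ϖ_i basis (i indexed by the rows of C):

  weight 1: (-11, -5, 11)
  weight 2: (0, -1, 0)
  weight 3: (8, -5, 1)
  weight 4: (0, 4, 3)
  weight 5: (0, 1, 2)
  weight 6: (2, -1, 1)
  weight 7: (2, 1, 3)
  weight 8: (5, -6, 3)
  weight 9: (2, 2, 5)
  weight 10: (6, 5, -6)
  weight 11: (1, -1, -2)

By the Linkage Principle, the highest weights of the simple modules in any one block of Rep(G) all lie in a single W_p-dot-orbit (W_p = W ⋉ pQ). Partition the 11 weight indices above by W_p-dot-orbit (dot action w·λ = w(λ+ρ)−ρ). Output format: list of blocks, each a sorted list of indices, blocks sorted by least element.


Root system A_3: the 3×3 matrix C matches after relabeling.

W_7-reps of the 11 weights in Ā_7 (same 3-coord order as C):

  λ_1 → (3, 0, 2);  λ_2 → (1, 0, 1);  λ_3 → (3, 0, 2);  λ_4 → (1, 2, 1);  λ_5 → (1, 2, 3);  λ_6 → (3, 0, 2);  λ_7 → (3, 0, 2);  λ_8 → (1, 2, 1);  λ_9 → (1, 2, 1);  λ_10 → (1, 0, 1);  λ_11 → (1, 0, 1)

Partition of {1..11} into 4 W_7-dot-orbits:

[[1, 3, 6, 7], [2, 10, 11], [4, 8, 9], [5]]


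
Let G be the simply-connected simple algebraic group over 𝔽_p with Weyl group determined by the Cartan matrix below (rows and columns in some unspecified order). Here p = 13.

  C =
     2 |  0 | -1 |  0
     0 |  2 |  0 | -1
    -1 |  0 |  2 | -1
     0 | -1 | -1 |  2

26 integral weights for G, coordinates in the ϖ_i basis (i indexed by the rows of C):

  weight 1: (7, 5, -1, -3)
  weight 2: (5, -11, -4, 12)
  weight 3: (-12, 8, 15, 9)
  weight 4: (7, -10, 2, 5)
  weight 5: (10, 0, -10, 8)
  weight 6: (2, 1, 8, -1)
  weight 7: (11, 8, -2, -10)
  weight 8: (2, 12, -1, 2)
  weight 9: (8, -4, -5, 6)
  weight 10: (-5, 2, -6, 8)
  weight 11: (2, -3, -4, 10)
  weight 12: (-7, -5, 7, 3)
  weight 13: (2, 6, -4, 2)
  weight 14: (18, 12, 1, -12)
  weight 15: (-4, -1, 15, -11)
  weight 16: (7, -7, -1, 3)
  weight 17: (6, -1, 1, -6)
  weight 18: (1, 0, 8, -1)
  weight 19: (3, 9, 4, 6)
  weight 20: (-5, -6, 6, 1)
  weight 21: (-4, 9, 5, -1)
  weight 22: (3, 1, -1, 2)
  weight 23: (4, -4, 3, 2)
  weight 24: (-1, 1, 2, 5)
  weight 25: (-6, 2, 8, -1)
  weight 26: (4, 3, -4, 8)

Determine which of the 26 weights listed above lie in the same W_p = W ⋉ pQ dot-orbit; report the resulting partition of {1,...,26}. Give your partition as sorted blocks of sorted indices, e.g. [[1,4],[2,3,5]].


Root system A_4: the 4×4 matrix C matches after relabeling.

Ā_13 reps of the 26 weights (A_4, coords as presented):

  λ_1 → (6, 4, 2, 0);  λ_2 → (0, 7, 3, 0);  λ_3 → (0, 2, 3, 6);  λ_4 → (4, 2, 0, 3);  λ_5 → (2, 1, 9, 0);  λ_6 → (2, 1, 9, 0);  λ_7 → (2, 1, 9, 0);  λ_8 → (0, 7, 3, 0);  λ_9 → (5, 3, 4, 0);  λ_10 → (5, 3, 4, 0);  λ_11 → (0, 2, 3, 6);  λ_12 → (6, 4, 2, 0);  λ_13 → (0, 7, 3, 0);  λ_14 → (0, 2, 3, 6);  λ_15 → (0, 7, 3, 0);  λ_16 → (6, 4, 2, 0);  λ_17 → (4, 2, 0, 3);  λ_18 → (2, 1, 9, 0);  λ_19 → (5, 3, 4, 0);  λ_20 → (4, 2, 0, 3);  λ_21 → (0, 7, 3, 0);  λ_22 → (4, 2, 0, 3);  λ_23 → (5, 3, 4, 0);  λ_24 → (0, 2, 3, 6);  λ_25 → (5, 3, 4, 0);  λ_26 → (0, 2, 3, 6)

6 distinct reps among the 26 weights ⇒ 6 W_13-linkage classes:

[[1, 12, 16], [2, 8, 13, 15, 21], [3, 11, 14, 24, 26], [4, 17, 20, 22], [5, 6, 7, 18], [9, 10, 19, 23, 25]]


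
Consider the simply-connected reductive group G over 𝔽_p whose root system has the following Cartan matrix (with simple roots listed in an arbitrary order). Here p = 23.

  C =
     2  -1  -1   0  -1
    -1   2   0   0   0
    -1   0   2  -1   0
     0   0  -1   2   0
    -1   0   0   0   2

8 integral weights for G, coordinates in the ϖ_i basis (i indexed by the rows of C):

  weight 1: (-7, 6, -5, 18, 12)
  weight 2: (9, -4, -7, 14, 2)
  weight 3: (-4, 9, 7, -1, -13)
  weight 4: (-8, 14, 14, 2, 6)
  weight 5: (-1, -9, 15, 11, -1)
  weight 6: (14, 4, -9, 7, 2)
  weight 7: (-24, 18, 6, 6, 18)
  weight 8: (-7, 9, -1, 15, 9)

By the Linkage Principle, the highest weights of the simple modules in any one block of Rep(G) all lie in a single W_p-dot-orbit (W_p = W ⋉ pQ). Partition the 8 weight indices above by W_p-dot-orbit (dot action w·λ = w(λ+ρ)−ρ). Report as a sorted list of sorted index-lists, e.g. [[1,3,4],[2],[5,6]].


Cartan matrix: type D_5 (|W|=1920); un-permuting the 5 rows.

W_23-reps of the 8 weights in Ā_23 (same 5-coord order as C):

    λ_1+ρ ↦ (1, 3, 0, 9, 3)
    λ_2+ρ ↦ (1, 3, 0, 9, 3)
    λ_3+ρ ↦ (0, 5, 0, 7, 3)
    λ_4+ρ ↦ (0, 5, 0, 7, 3)
    λ_5+ρ ↦ (0, 5, 0, 7, 3)
    λ_6+ρ ↦ (0, 5, 0, 7, 3)
    λ_7+ρ ↦ (1, 3, 0, 9, 3)
    λ_8+ρ ↦ (1, 3, 0, 9, 3)

Linkage partition of the 8 weights (2 classes, p=23):

[[1, 2, 7, 8], [3, 4, 5, 6]]


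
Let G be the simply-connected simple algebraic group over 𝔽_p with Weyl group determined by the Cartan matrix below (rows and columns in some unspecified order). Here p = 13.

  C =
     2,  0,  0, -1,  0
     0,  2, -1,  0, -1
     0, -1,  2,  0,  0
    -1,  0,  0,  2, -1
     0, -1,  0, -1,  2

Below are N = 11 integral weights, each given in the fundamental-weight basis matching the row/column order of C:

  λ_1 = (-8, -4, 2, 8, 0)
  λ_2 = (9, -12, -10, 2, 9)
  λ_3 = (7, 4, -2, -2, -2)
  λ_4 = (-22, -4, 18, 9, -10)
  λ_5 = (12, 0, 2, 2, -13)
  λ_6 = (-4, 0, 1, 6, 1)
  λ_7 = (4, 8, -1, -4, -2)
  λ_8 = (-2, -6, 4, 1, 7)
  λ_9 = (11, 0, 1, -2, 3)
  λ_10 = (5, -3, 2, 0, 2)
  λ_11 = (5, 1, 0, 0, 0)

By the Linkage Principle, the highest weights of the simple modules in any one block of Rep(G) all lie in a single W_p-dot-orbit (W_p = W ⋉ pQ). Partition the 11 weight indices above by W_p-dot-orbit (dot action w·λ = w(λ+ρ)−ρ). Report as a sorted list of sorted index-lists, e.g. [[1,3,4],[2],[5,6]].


Cartan matrix: type A_5 (|W|=720); un-permuting the 5 rows.

Alcove-folded reps (p=13, 11 weights, presented ϖ-order):

  1: (7, 1, 0, 0, 2)
  2: (7, 1, 0, 0, 2)
  3: (6, 2, 1, 1, 1)
  4: (3, 1, 2, 4, 2)
  5: (1, 5, 0, 1, 3)
  6: (3, 1, 2, 4, 2)
  7: (1, 5, 0, 1, 3)
  8: (1, 5, 0, 1, 3)
  9: (6, 2, 1, 1, 1)
  10: (6, 2, 1, 1, 1)
  11: (6, 2, 1, 1, 1)

Linkage partition of the 11 weights (4 classes, p=13):

[[1, 2], [3, 9, 10, 11], [4, 6], [5, 7, 8]]


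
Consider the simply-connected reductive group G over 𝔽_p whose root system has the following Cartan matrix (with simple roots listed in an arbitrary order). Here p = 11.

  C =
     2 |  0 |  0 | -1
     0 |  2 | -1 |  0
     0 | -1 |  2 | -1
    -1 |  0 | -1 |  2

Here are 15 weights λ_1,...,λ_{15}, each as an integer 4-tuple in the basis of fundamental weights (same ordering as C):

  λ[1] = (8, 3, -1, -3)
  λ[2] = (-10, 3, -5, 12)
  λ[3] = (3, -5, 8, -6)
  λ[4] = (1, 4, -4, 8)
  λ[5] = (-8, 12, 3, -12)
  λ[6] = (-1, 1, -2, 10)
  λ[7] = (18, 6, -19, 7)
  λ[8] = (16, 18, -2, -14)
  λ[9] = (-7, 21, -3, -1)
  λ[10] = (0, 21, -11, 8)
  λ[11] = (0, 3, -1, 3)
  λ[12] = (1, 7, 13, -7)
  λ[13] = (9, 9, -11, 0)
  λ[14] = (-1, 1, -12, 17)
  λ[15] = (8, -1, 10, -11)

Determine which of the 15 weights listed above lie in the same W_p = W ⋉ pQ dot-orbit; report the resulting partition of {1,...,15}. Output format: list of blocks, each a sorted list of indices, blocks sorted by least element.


Cartan matrix: type A_4 (|W|=120); un-permuting the 4 rows.

W_11-reps of the 15 weights in Ā_11 (same 4-coord order as C):

  1: (7, 2, 2, 0)
  2: (7, 2, 2, 0)
  3: (1, 4, 0, 4)
  4: (0, 0, 3, 6)
  5: (1, 4, 0, 4)
  6: (1, 0, 1, 9)
  7: (2, 3, 0, 5)
  8: (2, 3, 0, 5)
  9: (0, 0, 3, 6)
  10: (1, 0, 1, 9)
  11: (1, 4, 0, 4)
  12: (2, 3, 0, 5)
  13: (1, 0, 1, 9)
  14: (7, 2, 2, 0)
  15: (1, 0, 1, 9)

5 distinct reps among the 15 weights ⇒ 5 W_11-linkage classes:

[[1, 2, 14], [3, 5, 11], [4, 9], [6, 10, 13, 15], [7, 8, 12]]


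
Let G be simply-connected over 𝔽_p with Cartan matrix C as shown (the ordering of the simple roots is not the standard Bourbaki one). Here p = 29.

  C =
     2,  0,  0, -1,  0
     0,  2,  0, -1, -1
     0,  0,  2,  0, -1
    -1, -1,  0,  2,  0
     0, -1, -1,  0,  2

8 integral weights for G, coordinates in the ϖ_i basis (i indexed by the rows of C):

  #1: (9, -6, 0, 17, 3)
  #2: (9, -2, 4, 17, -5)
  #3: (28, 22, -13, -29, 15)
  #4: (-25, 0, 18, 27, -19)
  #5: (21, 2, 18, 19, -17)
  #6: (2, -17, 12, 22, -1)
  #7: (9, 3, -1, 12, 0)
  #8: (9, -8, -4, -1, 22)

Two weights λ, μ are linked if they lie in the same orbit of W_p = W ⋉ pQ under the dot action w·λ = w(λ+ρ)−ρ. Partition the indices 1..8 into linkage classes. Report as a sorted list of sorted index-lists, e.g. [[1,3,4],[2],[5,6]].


Root system A_5: the 5×5 matrix C matches after relabeling.

Folding the 8 weights λ_j+ρ into Ā_29 (reps in the given 5-coord order):

  1: (10, 4, 0, 13, 1);  2: (10, 4, 0, 13, 1);  3: (10, 4, 0, 13, 1);  4: (10, 4, 0, 13, 1);  5: (3, 0, 3, 7, 13);  6: (3, 0, 3, 7, 13);  7: (10, 4, 0, 13, 1);  8: (3, 0, 3, 7, 13)

The 8 indices split into 2 linkage classes (same alcove rep ⇔ same W_29-dot-orbit):

[[1, 2, 3, 4, 7], [5, 6, 8]]


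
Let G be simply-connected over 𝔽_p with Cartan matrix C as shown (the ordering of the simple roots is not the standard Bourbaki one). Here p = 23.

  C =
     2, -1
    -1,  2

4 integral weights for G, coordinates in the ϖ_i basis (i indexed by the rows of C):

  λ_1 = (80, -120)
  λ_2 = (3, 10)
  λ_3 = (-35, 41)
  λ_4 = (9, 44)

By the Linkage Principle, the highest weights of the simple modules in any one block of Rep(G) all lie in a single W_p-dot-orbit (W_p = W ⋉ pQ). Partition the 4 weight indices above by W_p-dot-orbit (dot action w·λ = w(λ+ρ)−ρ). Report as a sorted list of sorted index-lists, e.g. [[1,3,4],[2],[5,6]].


C ↔ A_2 under row/col permutation; |W(A_2)| = 6.

Each λ_j+ρ reduced to Ā_23; 2-tuples below use C's row order:

  1: (4, 11);  2: (4, 11);  3: (4, 11);  4: (13, 9)

These 4 weights hit 2 W_23-dot-orbits; sizes (3, 1):

[[1, 2, 3], [4]]


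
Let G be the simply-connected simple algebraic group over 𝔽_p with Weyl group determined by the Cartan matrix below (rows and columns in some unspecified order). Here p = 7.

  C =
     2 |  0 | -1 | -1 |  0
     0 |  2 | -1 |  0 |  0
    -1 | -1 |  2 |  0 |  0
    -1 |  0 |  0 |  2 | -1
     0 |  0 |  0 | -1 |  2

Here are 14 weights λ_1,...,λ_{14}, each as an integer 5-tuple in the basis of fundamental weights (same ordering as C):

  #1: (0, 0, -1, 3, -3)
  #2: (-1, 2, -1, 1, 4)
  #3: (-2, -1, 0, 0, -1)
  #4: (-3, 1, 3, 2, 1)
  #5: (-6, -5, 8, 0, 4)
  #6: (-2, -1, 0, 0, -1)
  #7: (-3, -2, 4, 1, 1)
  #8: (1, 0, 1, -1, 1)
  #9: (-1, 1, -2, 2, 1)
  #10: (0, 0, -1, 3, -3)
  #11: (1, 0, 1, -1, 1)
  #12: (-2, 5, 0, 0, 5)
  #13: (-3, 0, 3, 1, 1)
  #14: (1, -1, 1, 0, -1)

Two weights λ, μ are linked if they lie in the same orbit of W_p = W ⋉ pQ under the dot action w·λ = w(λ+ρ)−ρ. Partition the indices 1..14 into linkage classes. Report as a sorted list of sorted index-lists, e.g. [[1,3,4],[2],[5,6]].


C ↔ A_5 under row/col permutation; |W(A_5)| = 720.

Alcove-folded reps (p=7, 14 weights, presented ϖ-order):

  λ_1 → (1, 1, 0, 2, 2) · λ_2 → (0, 0, 0, 2, 2) · λ_3 → (1, 0, 0, 0, 0) · λ_4 → (2, 0, 2, 1, 0) · λ_5 → (1, 1, 0, 2, 2) · λ_6 → (1, 0, 0, 0, 0) · λ_7 → (2, 1, 2, 0, 2) · λ_8 → (2, 1, 2, 0, 2) · λ_9 → (1, 1, 0, 2, 2) · λ_10 → (1, 1, 0, 2, 2) · λ_11 → (2, 1, 2, 0, 2) · λ_12 → (1, 0, 0, 0, 0) · λ_13 → (2, 1, 2, 0, 2) · λ_14 → (2, 0, 2, 1, 0)

5 distinct reps among the 14 weights ⇒ 5 W_7-linkage classes:

[[1, 5, 9, 10], [2], [3, 6, 12], [4, 14], [7, 8, 11, 13]]


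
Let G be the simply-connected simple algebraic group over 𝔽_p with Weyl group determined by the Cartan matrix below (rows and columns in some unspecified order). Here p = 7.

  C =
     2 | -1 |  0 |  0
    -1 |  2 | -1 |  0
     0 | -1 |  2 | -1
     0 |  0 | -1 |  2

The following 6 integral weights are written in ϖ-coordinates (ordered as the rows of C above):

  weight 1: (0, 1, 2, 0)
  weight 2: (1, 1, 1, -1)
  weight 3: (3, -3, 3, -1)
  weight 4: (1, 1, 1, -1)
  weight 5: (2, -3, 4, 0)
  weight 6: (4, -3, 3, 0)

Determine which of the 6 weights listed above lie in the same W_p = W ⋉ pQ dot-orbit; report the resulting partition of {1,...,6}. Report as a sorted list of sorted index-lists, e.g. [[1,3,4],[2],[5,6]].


Type A_4, rank 4, |W|=120; reorder rows/cols to standard.

Alcove-folded reps (p=7, 6 weights, presented ϖ-order):

  1: (1, 2, 3, 1) · 2: (2, 2, 2, 0) · 3: (2, 2, 2, 0) · 4: (2, 2, 2, 0) · 5: (1, 2, 3, 1) · 6: (2, 2, 2, 0)

2 distinct reps among the 6 weights ⇒ 2 W_7-linkage classes:

[[1, 5], [2, 3, 4, 6]]


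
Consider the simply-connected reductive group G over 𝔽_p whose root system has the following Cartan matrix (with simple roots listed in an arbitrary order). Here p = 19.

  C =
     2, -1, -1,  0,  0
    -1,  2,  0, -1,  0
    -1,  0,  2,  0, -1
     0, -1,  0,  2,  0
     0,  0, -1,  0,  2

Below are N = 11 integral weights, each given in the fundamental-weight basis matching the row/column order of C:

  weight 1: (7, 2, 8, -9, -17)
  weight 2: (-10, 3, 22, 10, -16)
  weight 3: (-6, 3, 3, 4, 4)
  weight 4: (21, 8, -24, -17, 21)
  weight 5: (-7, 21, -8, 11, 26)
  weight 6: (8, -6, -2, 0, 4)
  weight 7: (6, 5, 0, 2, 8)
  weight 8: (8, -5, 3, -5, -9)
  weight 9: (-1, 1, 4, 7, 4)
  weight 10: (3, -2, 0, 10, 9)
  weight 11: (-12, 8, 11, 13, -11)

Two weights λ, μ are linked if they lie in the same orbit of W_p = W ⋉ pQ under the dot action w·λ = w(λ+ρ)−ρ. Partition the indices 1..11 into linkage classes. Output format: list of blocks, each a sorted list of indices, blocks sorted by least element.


Dynkin diagram of C (from the 8 off-diagonal −1 entries): A_5.

Folding the 11 weights λ_j+ρ into Ā_19 (reps in the given 5-coord order):

  λ_1+ρ ↦ (4, 1, 3, 2, 8)
  λ_2+ρ ↦ (3, 1, 1, 4, 4)
  λ_3+ρ ↦ (3, 1, 1, 4, 4)
  λ_4+ρ ↦ (4, 1, 3, 2, 8)
  λ_5+ρ ↦ (7, 2, 1, 4, 2)
  λ_6+ρ ↦ (3, 1, 1, 4, 4)
  λ_7+ρ ↦ (7, 2, 1, 4, 2)
  λ_8+ρ ↦ (3, 1, 1, 4, 4)
  λ_9+ρ ↦ (0, 2, 5, 7, 4)
  λ_10+ρ ↦ (3, 1, 1, 4, 4)
  λ_11+ρ ↦ (0, 2, 5, 7, 4)

Grouping the 11 weights by Ā_19-representative: 4 linkage classes.

[[1, 4], [2, 3, 6, 8, 10], [5, 7], [9, 11]]


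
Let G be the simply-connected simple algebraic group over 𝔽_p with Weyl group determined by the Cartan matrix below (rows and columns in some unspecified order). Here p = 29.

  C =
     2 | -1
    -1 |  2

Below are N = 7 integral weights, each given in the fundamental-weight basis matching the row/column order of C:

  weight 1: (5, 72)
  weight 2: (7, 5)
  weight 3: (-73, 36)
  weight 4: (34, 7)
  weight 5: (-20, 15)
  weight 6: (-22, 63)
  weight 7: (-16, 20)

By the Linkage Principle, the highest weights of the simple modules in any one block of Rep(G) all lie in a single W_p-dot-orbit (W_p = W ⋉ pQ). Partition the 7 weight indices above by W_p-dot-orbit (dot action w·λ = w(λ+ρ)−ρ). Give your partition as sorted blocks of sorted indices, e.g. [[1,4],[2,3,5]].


Cartan matrix: type A_2 (|W|=6); un-permuting the 2 rows.

Ā_29 reps of the 7 weights (A_2, coords as presented):

  λ_1 → (8, 6);  λ_2 → (8, 6);  λ_3 → (8, 6);  λ_4 → (15, 6);  λ_5 → (16, 3);  λ_6 → (8, 6);  λ_7 → (15, 6)

3 distinct reps among the 7 weights ⇒ 3 W_29-linkage classes:

[[1, 2, 3, 6], [4, 7], [5]]


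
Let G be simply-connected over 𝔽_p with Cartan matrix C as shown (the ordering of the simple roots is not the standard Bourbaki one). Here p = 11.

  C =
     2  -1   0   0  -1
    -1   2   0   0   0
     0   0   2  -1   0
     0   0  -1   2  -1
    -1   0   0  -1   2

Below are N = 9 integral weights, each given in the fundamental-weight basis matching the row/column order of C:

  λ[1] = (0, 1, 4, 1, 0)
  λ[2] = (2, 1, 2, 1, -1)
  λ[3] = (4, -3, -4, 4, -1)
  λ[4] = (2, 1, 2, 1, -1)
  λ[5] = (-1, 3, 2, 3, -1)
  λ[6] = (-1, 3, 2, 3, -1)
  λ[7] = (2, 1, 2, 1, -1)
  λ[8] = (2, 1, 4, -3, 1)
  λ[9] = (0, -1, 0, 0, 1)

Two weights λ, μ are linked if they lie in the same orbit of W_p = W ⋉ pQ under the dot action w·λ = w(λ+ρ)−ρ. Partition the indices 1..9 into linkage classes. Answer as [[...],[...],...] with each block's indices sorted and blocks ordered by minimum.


Cartan matrix: type A_5 (|W|=720); un-permuting the 5 rows.

Each λ_j+ρ reduced to Ā_11; 5-tuples below use C's row order:

  λ_1+ρ ↦ (1, 2, 5, 2, 1) · λ_2+ρ ↦ (3, 2, 3, 2, 0) · λ_3+ρ ↦ (3, 2, 3, 2, 0) · λ_4+ρ ↦ (3, 2, 3, 2, 0) · λ_5+ρ ↦ (0, 4, 3, 4, 0) · λ_6+ρ ↦ (0, 4, 3, 4, 0) · λ_7+ρ ↦ (3, 2, 3, 2, 0) · λ_8+ρ ↦ (3, 2, 3, 2, 0) · λ_9+ρ ↦ (1, 0, 1, 1, 2)

Partition of {1..9} into 4 W_11-dot-orbits:

[[1], [2, 3, 4, 7, 8], [5, 6], [9]]


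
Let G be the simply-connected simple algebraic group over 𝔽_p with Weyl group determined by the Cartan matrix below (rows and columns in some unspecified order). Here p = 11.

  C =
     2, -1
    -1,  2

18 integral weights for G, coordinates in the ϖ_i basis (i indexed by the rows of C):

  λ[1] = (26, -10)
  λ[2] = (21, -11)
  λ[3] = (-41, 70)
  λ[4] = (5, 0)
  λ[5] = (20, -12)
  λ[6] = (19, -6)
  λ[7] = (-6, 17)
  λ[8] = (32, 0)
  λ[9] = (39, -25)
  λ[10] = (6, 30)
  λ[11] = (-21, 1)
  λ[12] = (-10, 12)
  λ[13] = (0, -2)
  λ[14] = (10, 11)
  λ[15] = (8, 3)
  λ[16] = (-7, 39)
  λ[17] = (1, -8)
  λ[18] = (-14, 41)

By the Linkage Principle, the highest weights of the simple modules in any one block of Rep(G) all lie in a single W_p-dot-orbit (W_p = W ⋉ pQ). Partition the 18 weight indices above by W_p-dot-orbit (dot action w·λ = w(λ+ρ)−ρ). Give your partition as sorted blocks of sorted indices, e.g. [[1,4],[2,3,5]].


Type A_2, rank 2, |W|=6; reorder rows/cols to standard.

Alcove-folded reps (p=11, 18 weights, presented ϖ-order):

    1: (5, 2)
    2: (0, 1)
    3: (5, 2)
    4: (6, 1)
    5: (0, 1)
    6: (2, 4)
    7: (2, 4)
    8: (0, 1)
    9: (2, 4)
    10: (5, 2)
    11: (7, 2)
    12: (7, 2)
    13: (0, 1)
    14: (0, 1)
    15: (7, 2)
    16: (6, 1)
    17: (5, 2)
    18: (7, 2)

The 18 indices split into 5 linkage classes (same alcove rep ⇔ same W_11-dot-orbit):

[[1, 3, 10, 17], [2, 5, 8, 13, 14], [4, 16], [6, 7, 9], [11, 12, 15, 18]]


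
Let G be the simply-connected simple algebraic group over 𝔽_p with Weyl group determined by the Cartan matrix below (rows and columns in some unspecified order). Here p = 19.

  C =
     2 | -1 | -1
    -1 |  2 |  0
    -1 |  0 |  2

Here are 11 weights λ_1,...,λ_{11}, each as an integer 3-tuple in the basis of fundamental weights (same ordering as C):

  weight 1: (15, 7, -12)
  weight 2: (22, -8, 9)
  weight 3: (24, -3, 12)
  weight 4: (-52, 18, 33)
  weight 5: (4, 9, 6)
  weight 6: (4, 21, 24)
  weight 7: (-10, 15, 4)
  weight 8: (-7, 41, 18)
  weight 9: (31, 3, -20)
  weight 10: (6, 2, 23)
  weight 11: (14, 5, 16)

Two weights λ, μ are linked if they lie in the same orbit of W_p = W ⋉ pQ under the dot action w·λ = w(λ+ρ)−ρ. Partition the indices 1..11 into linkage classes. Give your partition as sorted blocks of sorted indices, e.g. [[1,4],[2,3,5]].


A_3 Cartan matrix, 3 simple roots permuted; ρ=(1,1,1).

W_19-reps of the 11 weights in Ā_19 (same 3-coord order as C):

  λ_1 → (5, 3, 6);  λ_2 → (5, 7, 4);  λ_3 → (0, 13, 2);  λ_4 → (0, 13, 2);  λ_5 → (5, 7, 4);  λ_6 → (5, 3, 6);  λ_7 → (5, 7, 4);  λ_8 → (0, 13, 2);  λ_9 → (0, 13, 2);  λ_10 → (5, 7, 4);  λ_11 → (0, 13, 2)

Partition of {1..11} into 3 W_19-dot-orbits:

[[1, 6], [2, 5, 7, 10], [3, 4, 8, 9, 11]]


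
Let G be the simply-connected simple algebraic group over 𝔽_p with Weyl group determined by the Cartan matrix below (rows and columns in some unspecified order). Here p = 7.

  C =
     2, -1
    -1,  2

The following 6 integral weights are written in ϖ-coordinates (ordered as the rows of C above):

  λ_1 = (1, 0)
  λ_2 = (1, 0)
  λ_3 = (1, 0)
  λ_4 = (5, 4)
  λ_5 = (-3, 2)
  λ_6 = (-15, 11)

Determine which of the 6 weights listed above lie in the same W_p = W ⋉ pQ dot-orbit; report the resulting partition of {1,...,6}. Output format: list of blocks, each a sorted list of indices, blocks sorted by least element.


Root system A_2: the 2×2 matrix C matches after relabeling.

W_7-reps of the 6 weights in Ā_7 (same 2-coord order as C):

  [1] (2, 1)
  [2] (2, 1)
  [3] (2, 1)
  [4] (2, 1)
  [5] (2, 1)
  [6] (0, 5)

Grouping the 6 weights by Ā_7-representative: 2 linkage classes.

[[1, 2, 3, 4, 5], [6]]


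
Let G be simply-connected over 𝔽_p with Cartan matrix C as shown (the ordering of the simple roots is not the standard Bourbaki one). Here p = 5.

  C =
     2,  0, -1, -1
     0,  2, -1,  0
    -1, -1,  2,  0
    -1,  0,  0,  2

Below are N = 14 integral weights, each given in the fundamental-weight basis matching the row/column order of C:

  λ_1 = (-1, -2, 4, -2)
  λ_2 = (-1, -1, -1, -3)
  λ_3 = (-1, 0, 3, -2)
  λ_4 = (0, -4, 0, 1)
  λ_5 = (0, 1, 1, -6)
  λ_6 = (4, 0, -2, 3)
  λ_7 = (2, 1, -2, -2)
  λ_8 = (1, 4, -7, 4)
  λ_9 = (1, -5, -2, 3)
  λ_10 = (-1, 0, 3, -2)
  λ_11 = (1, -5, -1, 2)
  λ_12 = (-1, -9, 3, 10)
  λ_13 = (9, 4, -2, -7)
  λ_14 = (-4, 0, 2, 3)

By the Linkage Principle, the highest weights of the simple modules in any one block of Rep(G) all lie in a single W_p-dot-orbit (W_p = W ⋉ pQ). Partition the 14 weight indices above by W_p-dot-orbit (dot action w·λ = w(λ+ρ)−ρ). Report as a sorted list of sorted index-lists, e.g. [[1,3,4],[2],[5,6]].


Dynkin diagram of C (from the 6 off-diagonal −1 entries): A_4.

λ_j+ρ reflected into Ā_5 (⟨·,θ^∨⟩≤5); 4-tuples as given:

    [1] (1, 1, 3, 0)
    [2] (0, 2, 0, 0)
    [3] (1, 1, 3, 0)
    [4] (1, 1, 1, 1)
    [5] (2, 0, 2, 1)
    [6] (1, 1, 3, 0)
    [7] (1, 1, 1, 1)
    [8] (3, 1, 0, 1)
    [9] (3, 0, 1, 0)
    [10] (1, 1, 3, 0)
    [11] (2, 0, 2, 1)
    [12] (3, 1, 0, 1)
    [13] (3, 1, 0, 1)
    [14] (3, 1, 0, 1)

Grouping the 14 weights by Ā_5-representative: 6 linkage classes.

[[1, 3, 6, 10], [2], [4, 7], [5, 11], [8, 12, 13, 14], [9]]


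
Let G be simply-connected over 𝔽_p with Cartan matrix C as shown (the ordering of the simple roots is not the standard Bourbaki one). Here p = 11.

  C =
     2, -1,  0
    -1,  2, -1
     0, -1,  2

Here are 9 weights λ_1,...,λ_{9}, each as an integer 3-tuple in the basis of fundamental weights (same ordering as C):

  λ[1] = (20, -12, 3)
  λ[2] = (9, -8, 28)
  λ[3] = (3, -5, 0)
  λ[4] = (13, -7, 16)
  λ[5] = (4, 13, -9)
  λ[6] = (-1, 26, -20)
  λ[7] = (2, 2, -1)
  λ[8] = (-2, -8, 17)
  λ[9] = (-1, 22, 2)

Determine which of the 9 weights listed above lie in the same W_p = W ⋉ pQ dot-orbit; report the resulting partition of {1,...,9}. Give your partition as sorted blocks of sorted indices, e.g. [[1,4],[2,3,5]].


A_3 Cartan matrix, 3 simple roots permuted; ρ=(1,1,1).

λ_j+ρ reflected into Ā_11 (⟨·,θ^∨⟩≤11); 3-tuples as given:

  λ_1 → (0, 1, 3) · λ_2 → (0, 1, 3) · λ_3 → (0, 1, 3) · λ_4 → (3, 3, 0) · λ_5 → (3, 3, 0) · λ_6 → (3, 3, 0) · λ_7 → (3, 3, 0) · λ_8 → (0, 1, 3) · λ_9 → (0, 1, 3)

Linkage partition of the 9 weights (2 classes, p=11):

[[1, 2, 3, 8, 9], [4, 5, 6, 7]]


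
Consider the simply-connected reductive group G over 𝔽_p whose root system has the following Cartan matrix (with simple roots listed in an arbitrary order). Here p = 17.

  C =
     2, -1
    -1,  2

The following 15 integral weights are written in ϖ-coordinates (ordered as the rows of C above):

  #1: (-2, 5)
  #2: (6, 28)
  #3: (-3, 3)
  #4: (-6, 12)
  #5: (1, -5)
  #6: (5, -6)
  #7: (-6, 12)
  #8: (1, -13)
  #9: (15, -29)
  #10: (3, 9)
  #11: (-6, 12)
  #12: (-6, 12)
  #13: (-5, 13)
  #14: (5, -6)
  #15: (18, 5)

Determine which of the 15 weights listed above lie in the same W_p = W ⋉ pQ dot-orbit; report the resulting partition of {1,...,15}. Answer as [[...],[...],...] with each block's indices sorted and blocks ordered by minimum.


Dynkin diagram of C (from the 2 off-diagonal −1 entries): A_2.

Folding the 15 weights λ_j+ρ into Ā_17 (reps in the given 2-coord order):

  λ_1 → (1, 5)
  λ_2 → (10, 2)
  λ_3 → (2, 2)
  λ_4 → (5, 8)
  λ_5 → (2, 2)
  λ_6 → (1, 5)
  λ_7 → (5, 8)
  λ_8 → (10, 2)
  λ_9 → (1, 5)
  λ_10 → (4, 10)
  λ_11 → (5, 8)
  λ_12 → (5, 8)
  λ_13 → (4, 10)
  λ_14 → (1, 5)
  λ_15 → (9, 2)

6 distinct reps among the 15 weights ⇒ 6 W_17-linkage classes:

[[1, 6, 9, 14], [2, 8], [3, 5], [4, 7, 11, 12], [10, 13], [15]]


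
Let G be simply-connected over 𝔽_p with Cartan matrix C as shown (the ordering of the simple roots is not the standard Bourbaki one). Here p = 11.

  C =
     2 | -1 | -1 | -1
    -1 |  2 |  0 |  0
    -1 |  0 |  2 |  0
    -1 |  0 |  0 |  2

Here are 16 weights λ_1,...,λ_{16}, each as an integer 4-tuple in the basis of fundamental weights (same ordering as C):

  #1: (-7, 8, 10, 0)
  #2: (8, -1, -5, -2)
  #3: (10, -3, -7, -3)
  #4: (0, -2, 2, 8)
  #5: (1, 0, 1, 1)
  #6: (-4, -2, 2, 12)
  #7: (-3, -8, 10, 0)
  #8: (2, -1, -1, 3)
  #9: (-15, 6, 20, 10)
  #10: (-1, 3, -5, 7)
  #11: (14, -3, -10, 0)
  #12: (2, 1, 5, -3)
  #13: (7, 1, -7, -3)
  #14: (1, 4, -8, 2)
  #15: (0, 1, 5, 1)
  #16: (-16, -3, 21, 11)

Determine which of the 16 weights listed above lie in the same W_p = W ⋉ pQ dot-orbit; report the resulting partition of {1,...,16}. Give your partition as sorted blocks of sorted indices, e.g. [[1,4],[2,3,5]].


Type D_4, rank 4, |W|=192; reorder rows/cols to standard.

W_11-reps of the 16 weights in Ā_11 (same 4-coord order as C):

    λ_1 → (3, 0, 2, 2)
    λ_2 → (2, 0, 4, 1)
    λ_3 → (0, 2, 6, 2)
    λ_4 → (1, 1, 1, 7)
    λ_5 → (2, 1, 2, 2)
    λ_6 → (1, 1, 1, 7)
    λ_7 → (1, 1, 1, 7)
    λ_8 → (3, 0, 0, 4)
    λ_9 → (3, 0, 0, 4)
    λ_10 → (3, 0, 0, 4)
    λ_11 → (2, 1, 2, 2)
    λ_12 → (0, 2, 6, 2)
    λ_13 → (0, 2, 6, 2)
    λ_14 → (3, 0, 2, 2)
    λ_15 → (0, 2, 6, 2)
    λ_16 → (3, 0, 2, 2)

These 16 weights hit 6 W_11-dot-orbits; sizes (3, 1, 4, 3, 2, 3):

[[1, 14, 16], [2], [3, 12, 13, 15], [4, 6, 7], [5, 11], [8, 9, 10]]


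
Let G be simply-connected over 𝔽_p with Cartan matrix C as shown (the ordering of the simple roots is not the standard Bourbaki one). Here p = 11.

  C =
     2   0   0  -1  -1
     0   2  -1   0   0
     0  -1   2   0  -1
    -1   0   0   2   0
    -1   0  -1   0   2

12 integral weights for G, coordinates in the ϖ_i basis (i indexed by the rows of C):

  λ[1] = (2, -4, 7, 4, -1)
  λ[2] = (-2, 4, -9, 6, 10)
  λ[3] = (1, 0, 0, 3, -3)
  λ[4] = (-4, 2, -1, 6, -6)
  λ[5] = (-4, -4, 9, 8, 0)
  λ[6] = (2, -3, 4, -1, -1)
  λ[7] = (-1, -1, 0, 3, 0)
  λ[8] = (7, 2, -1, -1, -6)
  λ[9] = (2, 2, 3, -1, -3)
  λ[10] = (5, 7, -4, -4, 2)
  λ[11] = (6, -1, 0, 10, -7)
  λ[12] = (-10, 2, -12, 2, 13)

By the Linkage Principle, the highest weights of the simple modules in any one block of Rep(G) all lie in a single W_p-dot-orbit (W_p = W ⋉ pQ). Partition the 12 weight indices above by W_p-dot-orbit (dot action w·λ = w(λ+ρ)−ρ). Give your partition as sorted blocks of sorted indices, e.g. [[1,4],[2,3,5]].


Root system A_5: the 5×5 matrix C matches after relabeling.

λ_j+ρ reflected into Ā_11 (⟨·,θ^∨⟩≤11); 5-tuples as given:

  1: (3, 2, 3, 0, 0)
  2: (1, 3, 2, 0, 2)
  3: (0, 0, 1, 4, 1)
  4: (1, 3, 2, 0, 2)
  5: (1, 3, 2, 0, 2)
  6: (3, 2, 3, 0, 0)
  7: (0, 0, 1, 4, 1)
  8: (3, 2, 3, 0, 0)
  9: (1, 3, 2, 0, 2)
  10: (3, 2, 3, 0, 0)
  11: (0, 0, 1, 4, 1)
  12: (3, 2, 3, 0, 0)

Grouping the 12 weights by Ā_11-representative: 3 linkage classes.

[[1, 6, 8, 10, 12], [2, 4, 5, 9], [3, 7, 11]]


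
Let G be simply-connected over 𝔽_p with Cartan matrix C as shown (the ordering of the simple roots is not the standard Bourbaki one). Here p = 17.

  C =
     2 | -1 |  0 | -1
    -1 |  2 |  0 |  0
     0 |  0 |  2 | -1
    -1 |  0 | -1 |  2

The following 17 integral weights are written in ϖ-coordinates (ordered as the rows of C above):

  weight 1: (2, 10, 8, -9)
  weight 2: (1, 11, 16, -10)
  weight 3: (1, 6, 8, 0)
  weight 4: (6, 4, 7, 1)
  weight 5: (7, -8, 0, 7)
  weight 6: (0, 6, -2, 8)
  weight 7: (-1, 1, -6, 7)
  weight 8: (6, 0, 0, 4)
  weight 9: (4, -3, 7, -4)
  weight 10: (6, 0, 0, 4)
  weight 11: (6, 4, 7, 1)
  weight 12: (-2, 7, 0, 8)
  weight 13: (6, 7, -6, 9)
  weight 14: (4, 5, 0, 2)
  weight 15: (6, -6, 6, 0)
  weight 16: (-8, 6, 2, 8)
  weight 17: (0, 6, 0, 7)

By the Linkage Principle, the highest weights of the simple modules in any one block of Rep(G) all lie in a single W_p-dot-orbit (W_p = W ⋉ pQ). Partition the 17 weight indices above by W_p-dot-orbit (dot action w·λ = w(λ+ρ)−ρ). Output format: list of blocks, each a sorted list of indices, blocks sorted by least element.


Cartan matrix: type A_4 (|W|=120); un-permuting the 4 rows.

Ā_17 reps of the 17 weights (A_4, coords as presented):

  λ_1+ρ ↦ (5, 6, 1, 3);  λ_2+ρ ↦ (7, 0, 3, 2);  λ_3+ρ ↦ (2, 5, 7, 1);  λ_4+ρ ↦ (7, 0, 3, 2);  λ_5+ρ ↦ (1, 7, 1, 8);  λ_6+ρ ↦ (1, 7, 1, 8);  λ_7+ρ ↦ (0, 2, 5, 3);  λ_8+ρ ↦ (7, 1, 1, 5);  λ_9+ρ ↦ (0, 2, 5, 3);  λ_10+ρ ↦ (7, 1, 1, 5);  λ_11+ρ ↦ (7, 0, 3, 2);  λ_12+ρ ↦ (1, 7, 1, 8);  λ_13+ρ ↦ (7, 0, 3, 2);  λ_14+ρ ↦ (5, 6, 1, 3);  λ_15+ρ ↦ (2, 5, 7, 1);  λ_16+ρ ↦ (7, 0, 3, 2);  λ_17+ρ ↦ (1, 7, 1, 8)

These 17 weights hit 6 W_17-dot-orbits; sizes (2, 5, 2, 4, 2, 2):

[[1, 14], [2, 4, 11, 13, 16], [3, 15], [5, 6, 12, 17], [7, 9], [8, 10]]


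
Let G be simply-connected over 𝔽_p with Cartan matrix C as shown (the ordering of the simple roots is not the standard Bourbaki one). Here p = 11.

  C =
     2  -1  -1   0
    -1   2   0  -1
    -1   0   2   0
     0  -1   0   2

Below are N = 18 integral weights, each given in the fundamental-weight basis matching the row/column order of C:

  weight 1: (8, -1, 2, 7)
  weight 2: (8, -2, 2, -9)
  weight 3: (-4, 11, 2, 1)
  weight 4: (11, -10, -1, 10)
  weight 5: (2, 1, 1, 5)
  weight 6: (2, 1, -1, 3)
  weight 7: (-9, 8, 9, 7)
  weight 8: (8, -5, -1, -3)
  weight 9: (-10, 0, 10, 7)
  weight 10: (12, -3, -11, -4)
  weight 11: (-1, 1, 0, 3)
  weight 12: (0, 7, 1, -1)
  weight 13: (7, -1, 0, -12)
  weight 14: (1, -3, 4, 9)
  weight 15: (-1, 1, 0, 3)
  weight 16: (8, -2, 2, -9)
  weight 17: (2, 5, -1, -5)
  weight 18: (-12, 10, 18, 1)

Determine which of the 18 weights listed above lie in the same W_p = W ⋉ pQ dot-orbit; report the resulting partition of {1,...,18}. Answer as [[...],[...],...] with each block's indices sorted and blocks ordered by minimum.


Root system A_4: the 4×4 matrix C matches after relabeling.

λ_j+ρ reflected into Ā_11 (⟨·,θ^∨⟩≤11); 4-tuples as given:

  λ_1+ρ ↦ (2, 1, 6, 0)
  λ_2+ρ ↦ (0, 8, 2, 0)
  λ_3+ρ ↦ (0, 8, 2, 0)
  λ_4+ρ ↦ (0, 8, 2, 0)
  λ_5+ρ ↦ (3, 2, 0, 4)
  λ_6+ρ ↦ (3, 2, 0, 4)
  λ_7+ρ ↦ (2, 1, 6, 0)
  λ_8+ρ ↦ (3, 2, 0, 4)
  λ_9+ρ ↦ (1, 8, 2, 0)
  λ_10+ρ ↦ (2, 1, 6, 0)
  λ_11+ρ ↦ (0, 2, 1, 4)
  λ_12+ρ ↦ (1, 8, 2, 0)
  λ_13+ρ ↦ (1, 8, 2, 0)
  λ_14+ρ ↦ (0, 2, 1, 4)
  λ_15+ρ ↦ (0, 2, 1, 4)
  λ_16+ρ ↦ (0, 8, 2, 0)
  λ_17+ρ ↦ (3, 2, 0, 4)
  λ_18+ρ ↦ (1, 8, 2, 0)

The 18 indices split into 5 linkage classes (same alcove rep ⇔ same W_11-dot-orbit):

[[1, 7, 10], [2, 3, 4, 16], [5, 6, 8, 17], [9, 12, 13, 18], [11, 14, 15]]


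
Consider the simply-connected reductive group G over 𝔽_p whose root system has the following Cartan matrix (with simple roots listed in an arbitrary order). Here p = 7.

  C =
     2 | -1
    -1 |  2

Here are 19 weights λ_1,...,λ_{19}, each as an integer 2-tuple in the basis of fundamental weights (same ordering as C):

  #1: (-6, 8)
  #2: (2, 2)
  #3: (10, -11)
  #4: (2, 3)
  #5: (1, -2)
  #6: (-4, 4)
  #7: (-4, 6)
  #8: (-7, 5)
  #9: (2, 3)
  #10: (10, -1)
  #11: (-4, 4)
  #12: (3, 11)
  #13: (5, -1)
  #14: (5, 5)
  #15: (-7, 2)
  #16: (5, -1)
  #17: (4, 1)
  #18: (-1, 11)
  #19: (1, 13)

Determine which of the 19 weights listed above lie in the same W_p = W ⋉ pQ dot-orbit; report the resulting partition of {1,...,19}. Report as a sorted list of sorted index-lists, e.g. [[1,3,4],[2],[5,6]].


Type A_2, rank 2, |W|=6; reorder rows/cols to standard.

Each λ_j+ρ reduced to Ā_7; 2-tuples below use C's row order:

  λ_1 → (3, 2);  λ_2 → (3, 3);  λ_3 → (3, 3);  λ_4 → (3, 4);  λ_5 → (1, 1);  λ_6 → (3, 2);  λ_7 → (3, 4);  λ_8 → (6, 0);  λ_9 → (3, 4);  λ_10 → (3, 4);  λ_11 → (3, 2);  λ_12 → (3, 2);  λ_13 → (6, 0);  λ_14 → (1, 1);  λ_15 → (3, 3);  λ_16 → (6, 0);  λ_17 → (5, 2);  λ_18 → (5, 2);  λ_19 → (5, 2)

The 19 indices split into 6 linkage classes (same alcove rep ⇔ same W_7-dot-orbit):

[[1, 6, 11, 12], [2, 3, 15], [4, 7, 9, 10], [5, 14], [8, 13, 16], [17, 18, 19]]


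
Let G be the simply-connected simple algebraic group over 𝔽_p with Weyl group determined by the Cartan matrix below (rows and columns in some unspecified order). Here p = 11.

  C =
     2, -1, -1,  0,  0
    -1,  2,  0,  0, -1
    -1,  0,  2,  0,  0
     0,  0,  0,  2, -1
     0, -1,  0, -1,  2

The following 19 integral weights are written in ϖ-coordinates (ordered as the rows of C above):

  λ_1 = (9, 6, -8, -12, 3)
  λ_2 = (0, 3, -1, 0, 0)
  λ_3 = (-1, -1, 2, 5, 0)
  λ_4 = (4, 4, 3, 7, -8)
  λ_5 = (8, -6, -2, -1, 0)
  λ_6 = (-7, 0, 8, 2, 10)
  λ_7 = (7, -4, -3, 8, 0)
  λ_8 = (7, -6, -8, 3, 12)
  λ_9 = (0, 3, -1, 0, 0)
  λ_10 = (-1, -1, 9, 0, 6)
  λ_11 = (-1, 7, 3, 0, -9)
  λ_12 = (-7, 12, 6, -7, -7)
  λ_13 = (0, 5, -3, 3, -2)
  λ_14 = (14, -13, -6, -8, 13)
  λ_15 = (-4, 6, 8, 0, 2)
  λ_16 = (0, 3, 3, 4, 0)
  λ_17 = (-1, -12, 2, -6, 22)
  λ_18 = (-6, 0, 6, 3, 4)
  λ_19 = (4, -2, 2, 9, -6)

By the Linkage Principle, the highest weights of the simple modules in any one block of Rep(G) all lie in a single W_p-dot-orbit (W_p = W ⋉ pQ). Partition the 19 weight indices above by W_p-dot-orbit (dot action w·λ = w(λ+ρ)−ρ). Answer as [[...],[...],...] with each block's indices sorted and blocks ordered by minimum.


Type A_5, rank 5, |W|=720; reorder rows/cols to standard.

Alcove-folded reps (p=11, 19 weights, presented ϖ-order):

    λ_1 → (0, 0, 3, 6, 1)
    λ_2 → (1, 4, 0, 1, 1)
    λ_3 → (0, 0, 3, 6, 1)
    λ_4 → (3, 2, 0, 3, 2)
    λ_5 → (3, 1, 1, 4, 0)
    λ_6 → (3, 2, 0, 3, 2)
    λ_7 → (1, 1, 2, 3, 2)
    λ_8 → (1, 1, 2, 3, 2)
    λ_9 → (1, 4, 0, 1, 1)
    λ_10 → (0, 0, 3, 6, 1)
    λ_11 → (0, 0, 3, 6, 1)
    λ_12 → (1, 4, 1, 3, 1)
    λ_13 → (1, 4, 1, 3, 1)
    λ_14 → (1, 4, 1, 3, 1)
    λ_15 → (3, 2, 0, 3, 2)
    λ_16 → (1, 4, 0, 1, 1)
    λ_17 → (0, 0, 3, 6, 1)
    λ_18 → (1, 4, 1, 3, 1)
    λ_19 → (1, 4, 1, 3, 1)

These 19 weights hit 6 W_11-dot-orbits; sizes (5, 3, 3, 1, 2, 5):

[[1, 3, 10, 11, 17], [2, 9, 16], [4, 6, 15], [5], [7, 8], [12, 13, 14, 18, 19]]


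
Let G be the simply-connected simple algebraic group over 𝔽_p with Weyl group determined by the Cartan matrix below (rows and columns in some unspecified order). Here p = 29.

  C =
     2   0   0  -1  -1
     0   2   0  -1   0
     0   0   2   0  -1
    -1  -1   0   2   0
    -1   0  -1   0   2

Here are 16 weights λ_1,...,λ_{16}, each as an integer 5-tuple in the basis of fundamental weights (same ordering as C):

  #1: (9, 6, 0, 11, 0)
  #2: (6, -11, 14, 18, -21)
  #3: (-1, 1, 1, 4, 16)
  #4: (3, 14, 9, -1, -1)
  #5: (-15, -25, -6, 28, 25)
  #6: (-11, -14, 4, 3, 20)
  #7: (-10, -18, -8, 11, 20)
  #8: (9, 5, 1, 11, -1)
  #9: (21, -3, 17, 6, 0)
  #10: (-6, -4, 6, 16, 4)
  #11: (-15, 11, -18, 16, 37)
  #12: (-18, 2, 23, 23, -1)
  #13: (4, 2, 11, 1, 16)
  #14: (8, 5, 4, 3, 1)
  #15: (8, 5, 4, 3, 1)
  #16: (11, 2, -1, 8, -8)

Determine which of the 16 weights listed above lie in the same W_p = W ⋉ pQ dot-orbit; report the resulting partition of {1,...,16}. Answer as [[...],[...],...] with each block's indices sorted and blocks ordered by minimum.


A_5 Cartan matrix, 5 simple roots permuted; ρ=(1,1,1,1,1).

Ā_29 reps of the 16 weights (A_5, coords as presented):

  λ_1+ρ ↦ (10, 5, 1, 12, 0) · λ_2+ρ ↦ (9, 6, 5, 4, 2) · λ_3+ρ ↦ (0, 2, 2, 5, 17) · λ_4+ρ ↦ (4, 15, 10, 0, 0) · λ_5+ρ ↦ (5, 3, 7, 9, 0) · λ_6+ρ ↦ (9, 6, 5, 4, 2) · λ_7+ρ ↦ (5, 3, 7, 9, 0) · λ_8+ρ ↦ (10, 5, 1, 12, 0) · λ_9+ρ ↦ (10, 5, 1, 12, 0) · λ_10+ρ ↦ (5, 3, 7, 9, 0) · λ_11+ρ ↦ (5, 3, 7, 9, 0) · λ_12+ρ ↦ (0, 2, 2, 5, 17) · λ_13+ρ ↦ (0, 2, 2, 5, 17) · λ_14+ρ ↦ (9, 6, 5, 4, 2) · λ_15+ρ ↦ (9, 6, 5, 4, 2) · λ_16+ρ ↦ (5, 3, 7, 9, 0)

Linkage partition of the 16 weights (5 classes, p=29):

[[1, 8, 9], [2, 6, 14, 15], [3, 12, 13], [4], [5, 7, 10, 11, 16]]


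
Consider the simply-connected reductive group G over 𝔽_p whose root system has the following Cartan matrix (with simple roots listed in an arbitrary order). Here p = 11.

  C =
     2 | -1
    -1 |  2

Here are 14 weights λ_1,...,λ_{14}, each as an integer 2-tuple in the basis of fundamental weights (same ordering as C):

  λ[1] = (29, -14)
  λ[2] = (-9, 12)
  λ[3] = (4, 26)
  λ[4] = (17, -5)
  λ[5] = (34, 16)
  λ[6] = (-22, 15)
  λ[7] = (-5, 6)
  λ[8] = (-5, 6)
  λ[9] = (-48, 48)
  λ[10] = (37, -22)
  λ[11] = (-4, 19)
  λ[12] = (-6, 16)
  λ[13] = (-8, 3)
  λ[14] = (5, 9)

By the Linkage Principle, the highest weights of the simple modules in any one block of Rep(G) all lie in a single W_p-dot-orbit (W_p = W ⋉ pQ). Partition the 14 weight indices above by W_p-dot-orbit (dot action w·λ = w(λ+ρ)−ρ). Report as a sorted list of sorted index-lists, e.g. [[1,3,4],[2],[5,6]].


Root system A_2: the 2×2 matrix C matches after relabeling.

Ā_11 reps of the 14 weights (A_2, coords as presented):

  [1] (6, 2)
  [2] (6, 3)
  [3] (1, 5)
  [4] (4, 3)
  [5] (6, 3)
  [6] (1, 5)
  [7] (4, 3)
  [8] (4, 3)
  [9] (6, 3)
  [10] (1, 5)
  [11] (6, 2)
  [12] (1, 5)
  [13] (4, 3)
  [14] (1, 5)

Linkage partition of the 14 weights (4 classes, p=11):

[[1, 11], [2, 5, 9], [3, 6, 10, 12, 14], [4, 7, 8, 13]]


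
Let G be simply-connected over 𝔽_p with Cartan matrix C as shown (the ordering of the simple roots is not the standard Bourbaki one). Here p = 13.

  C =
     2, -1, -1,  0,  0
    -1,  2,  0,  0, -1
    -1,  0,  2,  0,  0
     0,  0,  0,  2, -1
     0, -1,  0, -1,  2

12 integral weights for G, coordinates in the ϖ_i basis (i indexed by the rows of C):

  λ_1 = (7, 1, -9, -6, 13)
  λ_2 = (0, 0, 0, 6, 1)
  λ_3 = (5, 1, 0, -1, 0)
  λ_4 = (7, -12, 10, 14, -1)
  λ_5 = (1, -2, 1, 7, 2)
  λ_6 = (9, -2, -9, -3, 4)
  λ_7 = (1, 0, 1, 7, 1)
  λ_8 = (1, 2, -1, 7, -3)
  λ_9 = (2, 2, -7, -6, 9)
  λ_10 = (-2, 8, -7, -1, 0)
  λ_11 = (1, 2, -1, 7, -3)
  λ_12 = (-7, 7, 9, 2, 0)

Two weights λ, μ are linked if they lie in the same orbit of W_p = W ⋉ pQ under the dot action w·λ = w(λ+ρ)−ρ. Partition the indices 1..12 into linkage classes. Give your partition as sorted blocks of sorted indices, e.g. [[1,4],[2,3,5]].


Cartan matrix: type A_5 (|W|=720); un-permuting the 5 rows.

W_13-reps of the 12 weights in Ā_13 (same 5-coord order as C):

    [1] (2, 1, 0, 6, 2)
    [2] (1, 1, 1, 7, 2)
    [3] (6, 2, 1, 0, 1)
    [4] (2, 1, 0, 6, 2)
    [5] (1, 1, 1, 7, 2)
    [6] (1, 1, 7, 1, 2)
    [7] (2, 1, 0, 6, 2)
    [8] (2, 1, 0, 6, 2)
    [9] (3, 0, 0, 2, 5)
    [10] (6, 2, 1, 0, 1)
    [11] (2, 1, 0, 6, 2)
    [12] (6, 2, 1, 0, 1)

These 12 weights hit 5 W_13-dot-orbits; sizes (5, 2, 3, 1, 1):

[[1, 4, 7, 8, 11], [2, 5], [3, 10, 12], [6], [9]]
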